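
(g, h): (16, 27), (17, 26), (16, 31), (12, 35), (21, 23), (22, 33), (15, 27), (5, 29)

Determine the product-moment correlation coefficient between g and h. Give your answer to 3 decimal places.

n = 8, Σg = 124, Σh = 231, Σg² = 2120, Σh² = 6779, Σgh = 3549
nΣgh − ΣgΣh = 28392 − 28644 = -252
nΣg² − (Σg)² = 16960 − 15376 = 1584; nΣh² − (Σh)² = 54232 − 53361 = 871
r = -252 / √(1584 × 871) = -252 / 1174.5910 ≈ -0.215

-0.215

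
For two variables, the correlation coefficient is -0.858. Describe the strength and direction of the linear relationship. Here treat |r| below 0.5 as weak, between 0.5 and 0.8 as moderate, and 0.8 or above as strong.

r = -0.858 < 0 so the relationship is negative.
|r| = 0.858, which falls in the strong range.

strong negative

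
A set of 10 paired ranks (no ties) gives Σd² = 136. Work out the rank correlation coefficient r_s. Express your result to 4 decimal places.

ρ = 1 − 6Σd² / [n(n²−1)] = 1 − 6×136 / (10×99)
  = 1 − 816/990 = 1 − 0.82424 ≈ 0.1758

0.1758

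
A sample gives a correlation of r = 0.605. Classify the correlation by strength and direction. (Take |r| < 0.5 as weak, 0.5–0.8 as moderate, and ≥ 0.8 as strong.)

moderate positive

r = 0.605 > 0 so the relationship is positive.
|r| = 0.605, which falls in the moderate range.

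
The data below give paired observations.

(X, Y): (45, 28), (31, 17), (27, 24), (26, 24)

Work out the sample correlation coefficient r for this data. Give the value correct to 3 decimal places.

n = 4, ΣX = 129, ΣY = 93, ΣX² = 4391, ΣY² = 2225, ΣXY = 3059
nΣXY − ΣXΣY = 12236 − 11997 = 239
nΣX² − (ΣX)² = 17564 − 16641 = 923; nΣY² − (ΣY)² = 8900 − 8649 = 251
r = 239 / √(923 × 251) = 239 / 481.3242 ≈ 0.497

0.497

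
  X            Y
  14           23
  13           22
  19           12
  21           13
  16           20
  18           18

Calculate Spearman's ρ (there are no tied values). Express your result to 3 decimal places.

-0.886

Rank X: 2, 1, 5, 6, 3, 4
Rank Y: 6, 5, 1, 2, 4, 3
d = rank(X) − rank(Y): -4, -4, 4, 4, -1, 1; Σd² = 66
ρ = 1 − 6Σd² / [n(n²−1)] = 1 − 6×66 / (6×35) = 1 − 396/210 ≈ -0.886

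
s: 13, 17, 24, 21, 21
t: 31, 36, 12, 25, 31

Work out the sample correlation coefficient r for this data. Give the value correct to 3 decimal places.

-0.716

n = 5, Σs = 96, Σt = 135, Σs² = 1916, Σt² = 3987, Σst = 2479
nΣst − ΣsΣt = 12395 − 12960 = -565
nΣs² − (Σs)² = 9580 − 9216 = 364; nΣt² − (Σt)² = 19935 − 18225 = 1710
r = -565 / √(364 × 1710) = -565 / 788.9487 ≈ -0.716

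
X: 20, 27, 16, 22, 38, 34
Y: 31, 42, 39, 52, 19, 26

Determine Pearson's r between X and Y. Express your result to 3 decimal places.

n = 6, ΣX = 157, ΣY = 209, ΣX² = 4469, ΣY² = 7987, ΣXY = 5128
nΣXY − ΣXΣY = 30768 − 32813 = -2045
nΣX² − (ΣX)² = 26814 − 24649 = 2165; nΣY² − (ΣY)² = 47922 − 43681 = 4241
r = -2045 / √(2165 × 4241) = -2045 / 3030.1427 ≈ -0.675

-0.675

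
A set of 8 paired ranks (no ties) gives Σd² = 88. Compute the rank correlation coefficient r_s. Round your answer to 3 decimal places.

-0.048

ρ = 1 − 6Σd² / [n(n²−1)] = 1 − 6×88 / (8×63)
  = 1 − 528/504 = 1 − 1.0476 ≈ -0.048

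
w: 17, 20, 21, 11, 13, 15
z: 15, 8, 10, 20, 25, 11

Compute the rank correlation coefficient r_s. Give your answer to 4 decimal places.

Rank w: 4, 5, 6, 1, 2, 3
Rank z: 4, 1, 2, 5, 6, 3
d = rank(w) − rank(z): 0, 4, 4, -4, -4, 0; Σd² = 64
ρ = 1 − 6Σd² / [n(n²−1)] = 1 − 6×64 / (6×35) = 1 − 384/210 ≈ -0.8286

-0.8286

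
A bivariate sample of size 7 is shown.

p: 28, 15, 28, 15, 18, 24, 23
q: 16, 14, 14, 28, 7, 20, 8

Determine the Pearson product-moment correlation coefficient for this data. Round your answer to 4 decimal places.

n = 7, Σp = 151, Σq = 107, Σp² = 3447, Σq² = 1945, Σpq = 2260
nΣpq − ΣpΣq = 15820 − 16157 = -337
nΣp² − (Σp)² = 24129 − 22801 = 1328; nΣq² − (Σq)² = 13615 − 11449 = 2166
r = -337 / √(1328 × 2166) = -337 / 1696.0094 ≈ -0.1987

-0.1987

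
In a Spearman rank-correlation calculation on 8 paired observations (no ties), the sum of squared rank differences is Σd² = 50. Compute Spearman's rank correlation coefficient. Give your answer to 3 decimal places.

ρ = 1 − 6Σd² / [n(n²−1)] = 1 − 6×50 / (8×63)
  = 1 − 300/504 = 1 − 0.5952 ≈ 0.405

0.405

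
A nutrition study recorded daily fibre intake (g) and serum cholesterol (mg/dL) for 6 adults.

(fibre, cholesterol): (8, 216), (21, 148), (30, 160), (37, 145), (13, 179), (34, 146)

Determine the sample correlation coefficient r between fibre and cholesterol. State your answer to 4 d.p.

-0.8553

n = 6, Σx = 143, Σy = 994, Σx² = 4099, Σy² = 168542, Σxy = 22292
nΣxy − ΣxΣy = 133752 − 142142 = -8390
nΣx² − (Σx)² = 24594 − 20449 = 4145; nΣy² − (Σy)² = 1011252 − 988036 = 23216
r = -8390 / √(4145 × 23216) = -8390 / 9809.7054 ≈ -0.8553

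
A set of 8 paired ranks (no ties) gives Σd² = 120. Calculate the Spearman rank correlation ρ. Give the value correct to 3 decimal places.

ρ = 1 − 6Σd² / [n(n²−1)] = 1 − 6×120 / (8×63)
  = 1 − 720/504 = 1 − 1.4286 ≈ -0.429

-0.429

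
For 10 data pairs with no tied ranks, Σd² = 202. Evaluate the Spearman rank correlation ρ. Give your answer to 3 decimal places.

ρ = 1 − 6Σd² / [n(n²−1)] = 1 − 6×202 / (10×99)
  = 1 − 1212/990 = 1 − 1.2242 ≈ -0.224

-0.224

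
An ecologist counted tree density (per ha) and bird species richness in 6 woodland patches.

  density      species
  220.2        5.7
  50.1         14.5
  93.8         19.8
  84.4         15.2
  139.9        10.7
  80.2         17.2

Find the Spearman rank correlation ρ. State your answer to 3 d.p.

Rank density: 6, 1, 4, 3, 5, 2
Rank species: 1, 3, 6, 4, 2, 5
d = rank(density) − rank(species): 5, -2, -2, -1, 3, -3; Σd² = 52
ρ = 1 − 6Σd² / [n(n²−1)] = 1 − 6×52 / (6×35) = 1 − 312/210 ≈ -0.486

-0.486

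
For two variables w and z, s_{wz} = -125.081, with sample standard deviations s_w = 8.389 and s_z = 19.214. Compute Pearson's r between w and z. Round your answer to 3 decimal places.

-0.776

r = Cov(w,z) / (s_w · s_z) = -125.081 / (8.389 × 19.214)
  = -125.081 / 161.1862 ≈ -0.776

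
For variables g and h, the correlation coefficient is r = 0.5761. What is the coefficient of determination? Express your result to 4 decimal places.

0.3319

r² = (0.5761)² = 0.3319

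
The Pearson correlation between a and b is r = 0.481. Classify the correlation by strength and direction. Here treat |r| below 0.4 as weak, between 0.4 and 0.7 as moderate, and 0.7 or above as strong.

moderate positive

r = 0.481 > 0 so the relationship is positive.
|r| = 0.481, which falls in the moderate range.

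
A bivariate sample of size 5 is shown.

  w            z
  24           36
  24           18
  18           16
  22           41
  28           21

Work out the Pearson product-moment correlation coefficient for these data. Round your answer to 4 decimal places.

0.0705

n = 5, Σw = 116, Σz = 132, Σw² = 2744, Σz² = 3998, Σwz = 3074
nΣwz − ΣwΣz = 15370 − 15312 = 58
nΣw² − (Σw)² = 13720 − 13456 = 264; nΣz² − (Σz)² = 19990 − 17424 = 2566
r = 58 / √(264 × 2566) = 58 / 823.0577 ≈ 0.0705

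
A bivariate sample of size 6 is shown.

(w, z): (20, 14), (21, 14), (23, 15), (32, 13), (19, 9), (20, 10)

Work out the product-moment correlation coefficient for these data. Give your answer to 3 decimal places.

0.314

n = 6, Σw = 135, Σz = 75, Σw² = 3155, Σz² = 967, Σwz = 1706
nΣwz − ΣwΣz = 10236 − 10125 = 111
nΣw² − (Σw)² = 18930 − 18225 = 705; nΣz² − (Σz)² = 5802 − 5625 = 177
r = 111 / √(705 × 177) = 111 / 353.2492 ≈ 0.314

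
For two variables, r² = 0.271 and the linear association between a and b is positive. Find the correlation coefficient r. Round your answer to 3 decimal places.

|r| = √0.271 = 0.521
The association is positive, so r = 0.521.

0.521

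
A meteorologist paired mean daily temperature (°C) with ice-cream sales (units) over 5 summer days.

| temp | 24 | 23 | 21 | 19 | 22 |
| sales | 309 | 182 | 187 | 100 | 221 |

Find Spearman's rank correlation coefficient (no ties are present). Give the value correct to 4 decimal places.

Rank temp: 5, 4, 2, 1, 3
Rank sales: 5, 2, 3, 1, 4
d = rank(temp) − rank(sales): 0, 2, -1, 0, -1; Σd² = 6
ρ = 1 − 6Σd² / [n(n²−1)] = 1 − 6×6 / (5×24) = 1 − 36/120 ≈ 0.7000

0.7000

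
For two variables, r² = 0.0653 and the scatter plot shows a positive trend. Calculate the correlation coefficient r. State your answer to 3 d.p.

0.256

|r| = √0.0653 = 0.256
The association is positive, so r = 0.256.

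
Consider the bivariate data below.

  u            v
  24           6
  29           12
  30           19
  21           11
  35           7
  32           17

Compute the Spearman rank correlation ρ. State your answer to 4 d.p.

0.2571

Rank u: 2, 3, 4, 1, 6, 5
Rank v: 1, 4, 6, 3, 2, 5
d = rank(u) − rank(v): 1, -1, -2, -2, 4, 0; Σd² = 26
ρ = 1 − 6Σd² / [n(n²−1)] = 1 − 6×26 / (6×35) = 1 − 156/210 ≈ 0.2571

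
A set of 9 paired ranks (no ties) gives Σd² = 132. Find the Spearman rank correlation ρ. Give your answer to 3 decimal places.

-0.100

ρ = 1 − 6Σd² / [n(n²−1)] = 1 − 6×132 / (9×80)
  = 1 − 792/720 = 1 − 1.1000 ≈ -0.100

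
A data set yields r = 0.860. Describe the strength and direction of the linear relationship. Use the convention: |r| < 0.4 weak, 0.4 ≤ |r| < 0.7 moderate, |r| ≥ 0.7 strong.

strong positive

r = 0.860 > 0 so the relationship is positive.
|r| = 0.860, which falls in the strong range.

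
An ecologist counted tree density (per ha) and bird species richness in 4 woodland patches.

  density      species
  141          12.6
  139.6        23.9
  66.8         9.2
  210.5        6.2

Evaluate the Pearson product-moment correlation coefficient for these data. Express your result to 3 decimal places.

-0.151

n = 4, Σx = 557.9, Σy = 51.9, Σx² = 88141.65, Σy² = 853.05, Σxy = 7032.7
nΣxy − ΣxΣy = 28130.8 − 28955.01 = -824.21
nΣx² − (Σx)² = 352566.6 − 311252.41 = 41314.19; nΣy² − (Σy)² = 3412.2 − 2693.61 = 718.59
r = -824.21 / √(41314.19 × 718.59) = -824.21 / 5448.6662 ≈ -0.151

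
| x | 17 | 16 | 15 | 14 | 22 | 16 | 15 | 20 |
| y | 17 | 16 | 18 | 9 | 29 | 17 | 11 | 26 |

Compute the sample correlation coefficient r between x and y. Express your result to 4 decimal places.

n = 8, Σx = 135, Σy = 143, Σx² = 2331, Σy² = 2877, Σxy = 2536
nΣxy − ΣxΣy = 20288 − 19305 = 983
nΣx² − (Σx)² = 18648 − 18225 = 423; nΣy² − (Σy)² = 23016 − 20449 = 2567
r = 983 / √(423 × 2567) = 983 / 1042.0369 ≈ 0.9433

0.9433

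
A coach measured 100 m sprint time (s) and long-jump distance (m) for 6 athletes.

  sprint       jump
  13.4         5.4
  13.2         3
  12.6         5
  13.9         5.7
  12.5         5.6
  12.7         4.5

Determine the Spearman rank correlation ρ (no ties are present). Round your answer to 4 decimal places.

Rank sprint: 5, 4, 2, 6, 1, 3
Rank jump: 4, 1, 3, 6, 5, 2
d = rank(sprint) − rank(jump): 1, 3, -1, 0, -4, 1; Σd² = 28
ρ = 1 − 6Σd² / [n(n²−1)] = 1 − 6×28 / (6×35) = 1 − 168/210 ≈ 0.2000

0.2000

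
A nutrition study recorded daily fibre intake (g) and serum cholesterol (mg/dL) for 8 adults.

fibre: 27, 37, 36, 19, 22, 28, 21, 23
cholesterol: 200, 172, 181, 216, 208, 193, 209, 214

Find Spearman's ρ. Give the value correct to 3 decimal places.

-0.929

Rank fibre: 5, 8, 7, 1, 3, 6, 2, 4
Rank cholesterol: 4, 1, 2, 8, 5, 3, 6, 7
d = rank(fibre) − rank(cholesterol): 1, 7, 5, -7, -2, 3, -4, -3; Σd² = 162
ρ = 1 − 6Σd² / [n(n²−1)] = 1 − 6×162 / (8×63) = 1 − 972/504 ≈ -0.929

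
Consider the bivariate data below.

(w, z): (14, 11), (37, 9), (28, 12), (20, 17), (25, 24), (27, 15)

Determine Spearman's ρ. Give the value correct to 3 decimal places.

Rank w: 1, 6, 5, 2, 3, 4
Rank z: 2, 1, 3, 5, 6, 4
d = rank(w) − rank(z): -1, 5, 2, -3, -3, 0; Σd² = 48
ρ = 1 − 6Σd² / [n(n²−1)] = 1 − 6×48 / (6×35) = 1 − 288/210 ≈ -0.371

-0.371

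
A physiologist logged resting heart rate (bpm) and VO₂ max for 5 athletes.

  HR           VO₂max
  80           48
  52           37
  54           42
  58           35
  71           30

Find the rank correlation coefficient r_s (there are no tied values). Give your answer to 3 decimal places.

0.100

Rank HR: 5, 1, 2, 3, 4
Rank VO₂max: 5, 3, 4, 2, 1
d = rank(HR) − rank(VO₂max): 0, -2, -2, 1, 3; Σd² = 18
ρ = 1 − 6Σd² / [n(n²−1)] = 1 − 6×18 / (5×24) = 1 − 108/120 ≈ 0.100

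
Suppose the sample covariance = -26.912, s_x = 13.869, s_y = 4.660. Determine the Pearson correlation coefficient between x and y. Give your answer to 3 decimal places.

-0.416

r = Cov(x,y) / (s_x · s_y) = -26.912 / (13.869 × 4.660)
  = -26.912 / 64.6295 ≈ -0.416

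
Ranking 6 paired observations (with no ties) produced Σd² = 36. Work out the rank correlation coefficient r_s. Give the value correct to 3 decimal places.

-0.029

ρ = 1 − 6Σd² / [n(n²−1)] = 1 − 6×36 / (6×35)
  = 1 − 216/210 = 1 − 1.0286 ≈ -0.029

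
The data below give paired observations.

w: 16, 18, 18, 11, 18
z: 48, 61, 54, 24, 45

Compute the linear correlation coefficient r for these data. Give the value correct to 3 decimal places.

n = 5, Σw = 81, Σz = 232, Σw² = 1349, Σz² = 11542, Σwz = 3912
nΣwz − ΣwΣz = 19560 − 18792 = 768
nΣw² − (Σw)² = 6745 − 6561 = 184; nΣz² − (Σz)² = 57710 − 53824 = 3886
r = 768 / √(184 × 3886) = 768 / 845.5909 ≈ 0.908

0.908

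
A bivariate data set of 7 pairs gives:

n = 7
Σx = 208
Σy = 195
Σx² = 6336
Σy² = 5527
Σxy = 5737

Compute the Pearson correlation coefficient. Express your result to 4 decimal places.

-0.4718

r = (nΣxy − ΣxΣy) / √[(nΣx² − (Σx)²)(nΣy² − (Σy)²)]
Numerator: 7×5737 − 208×195 = -401
Denominator: √[(44352 − 43264)(38689 − 38025)] = √[1088 × 664] = 849.9600
r = -401 / 849.9600 ≈ -0.4718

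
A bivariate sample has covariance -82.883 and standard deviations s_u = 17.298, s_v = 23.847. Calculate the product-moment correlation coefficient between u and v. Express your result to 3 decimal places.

r = Cov(u,v) / (s_u · s_v) = -82.883 / (17.298 × 23.847)
  = -82.883 / 412.5054 ≈ -0.201

-0.201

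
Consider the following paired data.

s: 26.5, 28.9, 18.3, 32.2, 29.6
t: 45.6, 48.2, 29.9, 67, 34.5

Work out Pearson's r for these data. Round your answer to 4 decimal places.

0.7300

n = 5, Σs = 135.5, Σt = 225.2, Σs² = 3785.35, Σt² = 10975.86, Σst = 6327.15
nΣst − ΣsΣt = 31635.75 − 30514.6 = 1121.15
nΣs² − (Σs)² = 18926.75 − 18360.25 = 566.5; nΣt² − (Σt)² = 54879.3 − 50715.04 = 4164.26
r = 1121.15 / √(566.5 × 4164.26) = 1121.15 / 1535.9210 ≈ 0.7300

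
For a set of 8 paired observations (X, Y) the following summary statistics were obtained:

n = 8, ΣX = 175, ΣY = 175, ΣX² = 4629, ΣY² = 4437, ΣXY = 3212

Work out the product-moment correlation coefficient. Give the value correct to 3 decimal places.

-0.882

r = (nΣXY − ΣXΣY) / √[(nΣX² − (ΣX)²)(nΣY² − (ΣY)²)]
Numerator: 8×3212 − 175×175 = -4929
Denominator: √[(37032 − 30625)(35496 − 30625)] = √[6407 × 4871] = 5586.4566
r = -4929 / 5586.4566 ≈ -0.882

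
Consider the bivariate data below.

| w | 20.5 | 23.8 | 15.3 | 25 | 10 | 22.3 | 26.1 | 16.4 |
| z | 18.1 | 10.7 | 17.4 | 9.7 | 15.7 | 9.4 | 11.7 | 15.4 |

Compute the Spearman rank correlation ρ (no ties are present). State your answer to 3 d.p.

Rank w: 4, 6, 2, 7, 1, 5, 8, 3
Rank z: 8, 3, 7, 2, 6, 1, 4, 5
d = rank(w) − rank(z): -4, 3, -5, 5, -5, 4, 4, -2; Σd² = 136
ρ = 1 − 6Σd² / [n(n²−1)] = 1 − 6×136 / (8×63) = 1 − 816/504 ≈ -0.619

-0.619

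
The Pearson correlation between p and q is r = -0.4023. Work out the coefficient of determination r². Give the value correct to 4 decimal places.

r² = (-0.4023)² = 0.1618

0.1618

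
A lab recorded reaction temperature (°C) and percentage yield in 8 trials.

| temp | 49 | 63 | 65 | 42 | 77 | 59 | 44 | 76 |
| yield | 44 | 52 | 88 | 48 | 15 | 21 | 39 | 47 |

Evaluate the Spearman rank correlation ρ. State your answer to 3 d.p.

-0.095

Rank temp: 3, 5, 6, 1, 8, 4, 2, 7
Rank yield: 4, 7, 8, 6, 1, 2, 3, 5
d = rank(temp) − rank(yield): -1, -2, -2, -5, 7, 2, -1, 2; Σd² = 92
ρ = 1 − 6Σd² / [n(n²−1)] = 1 − 6×92 / (8×63) = 1 − 552/504 ≈ -0.095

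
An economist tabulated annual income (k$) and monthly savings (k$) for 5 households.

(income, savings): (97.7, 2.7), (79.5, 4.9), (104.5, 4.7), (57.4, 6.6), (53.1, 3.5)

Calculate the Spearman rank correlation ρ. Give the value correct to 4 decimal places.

Rank income: 4, 3, 5, 2, 1
Rank savings: 1, 4, 3, 5, 2
d = rank(income) − rank(savings): 3, -1, 2, -3, -1; Σd² = 24
ρ = 1 − 6Σd² / [n(n²−1)] = 1 − 6×24 / (5×24) = 1 − 144/120 ≈ -0.2000

-0.2000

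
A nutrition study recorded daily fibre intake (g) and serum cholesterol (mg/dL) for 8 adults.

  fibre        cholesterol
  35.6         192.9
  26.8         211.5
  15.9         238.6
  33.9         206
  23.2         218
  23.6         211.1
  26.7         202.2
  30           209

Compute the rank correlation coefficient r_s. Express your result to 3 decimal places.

-0.810

Rank fibre: 8, 5, 1, 7, 2, 3, 4, 6
Rank cholesterol: 1, 6, 8, 3, 7, 5, 2, 4
d = rank(fibre) − rank(cholesterol): 7, -1, -7, 4, -5, -2, 2, 2; Σd² = 152
ρ = 1 − 6Σd² / [n(n²−1)] = 1 − 6×152 / (8×63) = 1 − 912/504 ≈ -0.810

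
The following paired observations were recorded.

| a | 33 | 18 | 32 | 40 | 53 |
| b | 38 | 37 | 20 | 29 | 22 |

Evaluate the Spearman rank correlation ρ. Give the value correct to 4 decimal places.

-0.2000

Rank a: 3, 1, 2, 4, 5
Rank b: 5, 4, 1, 3, 2
d = rank(a) − rank(b): -2, -3, 1, 1, 3; Σd² = 24
ρ = 1 − 6Σd² / [n(n²−1)] = 1 − 6×24 / (5×24) = 1 − 144/120 ≈ -0.2000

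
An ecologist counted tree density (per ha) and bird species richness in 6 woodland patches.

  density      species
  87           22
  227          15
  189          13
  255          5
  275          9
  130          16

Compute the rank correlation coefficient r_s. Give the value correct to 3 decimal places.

-0.886

Rank density: 1, 4, 3, 5, 6, 2
Rank species: 6, 4, 3, 1, 2, 5
d = rank(density) − rank(species): -5, 0, 0, 4, 4, -3; Σd² = 66
ρ = 1 − 6Σd² / [n(n²−1)] = 1 − 6×66 / (6×35) = 1 − 396/210 ≈ -0.886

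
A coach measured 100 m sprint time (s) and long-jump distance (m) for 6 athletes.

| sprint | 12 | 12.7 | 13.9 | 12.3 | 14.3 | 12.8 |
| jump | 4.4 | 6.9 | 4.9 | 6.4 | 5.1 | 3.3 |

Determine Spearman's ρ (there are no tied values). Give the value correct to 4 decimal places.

Rank sprint: 1, 3, 5, 2, 6, 4
Rank jump: 2, 6, 3, 5, 4, 1
d = rank(sprint) − rank(jump): -1, -3, 2, -3, 2, 3; Σd² = 36
ρ = 1 − 6Σd² / [n(n²−1)] = 1 − 6×36 / (6×35) = 1 − 216/210 ≈ -0.0286

-0.0286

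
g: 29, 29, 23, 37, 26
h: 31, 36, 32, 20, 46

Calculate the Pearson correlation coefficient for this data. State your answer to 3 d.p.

n = 5, Σg = 144, Σh = 165, Σg² = 4256, Σh² = 5797, Σgh = 4615
nΣgh − ΣgΣh = 23075 − 23760 = -685
nΣg² − (Σg)² = 21280 − 20736 = 544; nΣh² − (Σh)² = 28985 − 27225 = 1760
r = -685 / √(544 × 1760) = -685 / 978.4886 ≈ -0.700

-0.700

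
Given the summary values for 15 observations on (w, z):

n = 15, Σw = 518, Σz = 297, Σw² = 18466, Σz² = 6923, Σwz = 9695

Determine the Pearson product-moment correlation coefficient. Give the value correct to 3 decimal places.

r = (nΣwz − ΣwΣz) / √[(nΣw² − (Σw)²)(nΣz² − (Σz)²)]
Numerator: 15×9695 − 518×297 = -8421
Denominator: √[(276990 − 268324)(103845 − 88209)] = √[8666 × 15636] = 11640.5144
r = -8421 / 11640.5144 ≈ -0.723

-0.723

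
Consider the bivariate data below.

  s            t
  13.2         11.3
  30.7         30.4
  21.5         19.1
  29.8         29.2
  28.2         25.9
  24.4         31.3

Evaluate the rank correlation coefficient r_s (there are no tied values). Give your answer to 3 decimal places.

0.657

Rank s: 1, 6, 2, 5, 4, 3
Rank t: 1, 5, 2, 4, 3, 6
d = rank(s) − rank(t): 0, 1, 0, 1, 1, -3; Σd² = 12
ρ = 1 − 6Σd² / [n(n²−1)] = 1 − 6×12 / (6×35) = 1 − 72/210 ≈ 0.657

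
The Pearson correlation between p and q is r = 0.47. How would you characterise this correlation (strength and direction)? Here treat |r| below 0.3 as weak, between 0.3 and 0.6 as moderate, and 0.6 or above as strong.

moderate positive

r = 0.47 > 0 so the relationship is positive.
|r| = 0.47, which falls in the moderate range.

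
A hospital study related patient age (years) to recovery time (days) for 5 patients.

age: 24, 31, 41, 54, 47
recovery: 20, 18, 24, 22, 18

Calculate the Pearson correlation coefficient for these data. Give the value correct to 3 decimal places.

n = 5, Σx = 197, Σy = 102, Σx² = 8343, Σy² = 2108, Σxy = 4056
nΣxy − ΣxΣy = 20280 − 20094 = 186
nΣx² − (Σx)² = 41715 − 38809 = 2906; nΣy² − (Σy)² = 10540 − 10404 = 136
r = 186 / √(2906 × 136) = 186 / 628.6621 ≈ 0.296

0.296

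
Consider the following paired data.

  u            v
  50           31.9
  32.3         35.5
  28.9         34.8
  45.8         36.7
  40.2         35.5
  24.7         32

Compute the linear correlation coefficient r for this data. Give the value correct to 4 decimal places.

n = 6, Σu = 221.9, Σv = 206.4, Σu² = 8702.27, Σv² = 7120.04, Σuv = 7645.73
nΣuv − ΣuΣv = 45874.38 − 45800.16 = 74.22
nΣu² − (Σu)² = 52213.62 − 49239.61 = 2974.01; nΣv² − (Σv)² = 42720.24 − 42600.96 = 119.28
r = 74.22 / √(2974.01 × 119.28) = 74.22 / 595.6005 ≈ 0.1246

0.1246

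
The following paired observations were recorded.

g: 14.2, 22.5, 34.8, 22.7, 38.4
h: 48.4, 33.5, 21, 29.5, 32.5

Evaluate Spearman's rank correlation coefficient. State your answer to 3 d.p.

Rank g: 1, 2, 4, 3, 5
Rank h: 5, 4, 1, 2, 3
d = rank(g) − rank(h): -4, -2, 3, 1, 2; Σd² = 34
ρ = 1 − 6Σd² / [n(n²−1)] = 1 − 6×34 / (5×24) = 1 − 204/120 ≈ -0.700

-0.700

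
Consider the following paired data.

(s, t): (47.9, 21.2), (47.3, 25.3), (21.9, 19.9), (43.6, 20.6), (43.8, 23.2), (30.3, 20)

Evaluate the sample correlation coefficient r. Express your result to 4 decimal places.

n = 6, Σs = 234.8, Σt = 130.2, Σs² = 9748.8, Σt² = 2848.14, Σst = 5168.3
nΣst − ΣsΣt = 31009.8 − 30570.96 = 438.84
nΣs² − (Σs)² = 58492.8 − 55131.04 = 3361.76; nΣt² − (Σt)² = 17088.84 − 16952.04 = 136.8
r = 438.84 / √(3361.76 × 136.8) = 438.84 / 678.1510 ≈ 0.6471

0.6471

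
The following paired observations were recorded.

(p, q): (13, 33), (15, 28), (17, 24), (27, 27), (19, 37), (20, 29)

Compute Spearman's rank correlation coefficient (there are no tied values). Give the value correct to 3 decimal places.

Rank p: 1, 2, 3, 6, 4, 5
Rank q: 5, 3, 1, 2, 6, 4
d = rank(p) − rank(q): -4, -1, 2, 4, -2, 1; Σd² = 42
ρ = 1 − 6Σd² / [n(n²−1)] = 1 − 6×42 / (6×35) = 1 − 252/210 ≈ -0.200

-0.200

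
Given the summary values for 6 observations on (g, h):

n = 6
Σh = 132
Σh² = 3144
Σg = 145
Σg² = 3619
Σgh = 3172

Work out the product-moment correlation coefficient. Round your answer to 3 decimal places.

r = (nΣgh − ΣgΣh) / √[(nΣg² − (Σg)²)(nΣh² − (Σh)²)]
Numerator: 6×3172 − 145×132 = -108
Denominator: √[(21714 − 21025)(18864 − 17424)] = √[689 × 1440] = 996.0723
r = -108 / 996.0723 ≈ -0.108

-0.108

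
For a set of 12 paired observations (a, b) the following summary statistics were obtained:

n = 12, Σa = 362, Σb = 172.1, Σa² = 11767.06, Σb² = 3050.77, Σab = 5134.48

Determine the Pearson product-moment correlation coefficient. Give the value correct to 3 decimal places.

r = (nΣab − ΣaΣb) / √[(nΣa² − (Σa)²)(nΣb² − (Σb)²)]
Numerator: 12×5134.48 − 362×172.1 = -686.44
Denominator: √[(141204.72 − 131044)(36609.24 − 29618.41)] = √[10160.72 × 6990.83] = 8428.0405
r = -686.44 / 8428.0405 ≈ -0.081

-0.081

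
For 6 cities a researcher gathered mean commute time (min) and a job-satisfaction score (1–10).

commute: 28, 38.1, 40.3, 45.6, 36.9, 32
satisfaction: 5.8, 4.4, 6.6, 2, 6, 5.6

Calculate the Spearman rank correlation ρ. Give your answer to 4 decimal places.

-0.2571

Rank commute: 1, 4, 5, 6, 3, 2
Rank satisfaction: 4, 2, 6, 1, 5, 3
d = rank(commute) − rank(satisfaction): -3, 2, -1, 5, -2, -1; Σd² = 44
ρ = 1 − 6Σd² / [n(n²−1)] = 1 − 6×44 / (6×35) = 1 − 264/210 ≈ -0.2571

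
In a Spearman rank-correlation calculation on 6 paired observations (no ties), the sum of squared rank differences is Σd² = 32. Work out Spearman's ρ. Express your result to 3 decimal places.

0.086

ρ = 1 − 6Σd² / [n(n²−1)] = 1 − 6×32 / (6×35)
  = 1 − 192/210 = 1 − 0.9143 ≈ 0.086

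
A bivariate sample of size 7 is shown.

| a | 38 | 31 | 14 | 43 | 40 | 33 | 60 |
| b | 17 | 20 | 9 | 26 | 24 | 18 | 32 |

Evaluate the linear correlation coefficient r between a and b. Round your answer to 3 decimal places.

n = 7, Σa = 259, Σb = 146, Σa² = 10739, Σb² = 3370, Σab = 5984
nΣab − ΣaΣb = 41888 − 37814 = 4074
nΣa² − (Σa)² = 75173 − 67081 = 8092; nΣb² − (Σb)² = 23590 − 21316 = 2274
r = 4074 / √(8092 × 2274) = 4074 / 4289.6629 ≈ 0.950

0.950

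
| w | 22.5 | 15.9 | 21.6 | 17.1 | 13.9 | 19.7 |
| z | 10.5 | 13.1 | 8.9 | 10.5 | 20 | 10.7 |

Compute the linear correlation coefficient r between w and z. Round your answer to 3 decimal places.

n = 6, Σw = 110.7, Σz = 73.7, Σw² = 2099.33, Σz² = 985.81, Σwz = 1305.12
nΣwz − ΣwΣz = 7830.72 − 8158.59 = -327.87
nΣw² − (Σw)² = 12595.98 − 12254.49 = 341.49; nΣz² − (Σz)² = 5914.86 − 5431.69 = 483.17
r = -327.87 / √(341.49 × 483.17) = -327.87 / 406.1991 ≈ -0.807

-0.807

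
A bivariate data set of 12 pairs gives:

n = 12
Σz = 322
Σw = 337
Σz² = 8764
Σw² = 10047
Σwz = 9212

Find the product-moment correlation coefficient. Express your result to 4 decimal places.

0.6301

r = (nΣwz − ΣwΣz) / √[(nΣw² − (Σw)²)(nΣz² − (Σz)²)]
Numerator: 12×9212 − 337×322 = 2030
Denominator: √[(120564 − 113569)(105168 − 103684)] = √[6995 × 1484] = 3221.8907
r = 2030 / 3221.8907 ≈ 0.6301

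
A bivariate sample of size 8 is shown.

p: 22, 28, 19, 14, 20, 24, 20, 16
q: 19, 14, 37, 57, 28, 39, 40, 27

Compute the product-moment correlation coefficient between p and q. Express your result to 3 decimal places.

-0.665

n = 8, Σp = 163, Σq = 261, Σp² = 3457, Σq² = 9809, Σpq = 5039
nΣpq − ΣpΣq = 40312 − 42543 = -2231
nΣp² − (Σp)² = 27656 − 26569 = 1087; nΣq² − (Σq)² = 78472 − 68121 = 10351
r = -2231 / √(1087 × 10351) = -2231 / 3354.3311 ≈ -0.665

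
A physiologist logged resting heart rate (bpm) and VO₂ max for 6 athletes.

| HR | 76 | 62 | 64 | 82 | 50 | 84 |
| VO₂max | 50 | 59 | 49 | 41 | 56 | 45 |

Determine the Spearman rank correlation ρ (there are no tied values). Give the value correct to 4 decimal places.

Rank HR: 4, 2, 3, 5, 1, 6
Rank VO₂max: 4, 6, 3, 1, 5, 2
d = rank(HR) − rank(VO₂max): 0, -4, 0, 4, -4, 4; Σd² = 64
ρ = 1 − 6Σd² / [n(n²−1)] = 1 − 6×64 / (6×35) = 1 − 384/210 ≈ -0.8286

-0.8286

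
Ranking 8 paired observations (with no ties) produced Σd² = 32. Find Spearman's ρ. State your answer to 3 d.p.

ρ = 1 − 6Σd² / [n(n²−1)] = 1 − 6×32 / (8×63)
  = 1 − 192/504 = 1 − 0.3810 ≈ 0.619

0.619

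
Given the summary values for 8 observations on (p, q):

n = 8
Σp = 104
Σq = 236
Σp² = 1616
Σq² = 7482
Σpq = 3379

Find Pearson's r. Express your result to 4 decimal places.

0.8394

r = (nΣpq − ΣpΣq) / √[(nΣp² − (Σp)²)(nΣq² − (Σq)²)]
Numerator: 8×3379 − 104×236 = 2488
Denominator: √[(12928 − 10816)(59856 − 55696)] = √[2112 × 4160] = 2964.1053
r = 2488 / 2964.1053 ≈ 0.8394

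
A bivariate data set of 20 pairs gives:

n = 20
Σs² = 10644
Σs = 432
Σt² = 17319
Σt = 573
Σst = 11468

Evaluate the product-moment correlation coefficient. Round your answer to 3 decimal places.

-0.835

r = (nΣst − ΣsΣt) / √[(nΣs² − (Σs)²)(nΣt² − (Σt)²)]
Numerator: 20×11468 − 432×573 = -18176
Denominator: √[(212880 − 186624)(346380 − 328329)] = √[26256 × 18051] = 21770.3251
r = -18176 / 21770.3251 ≈ -0.835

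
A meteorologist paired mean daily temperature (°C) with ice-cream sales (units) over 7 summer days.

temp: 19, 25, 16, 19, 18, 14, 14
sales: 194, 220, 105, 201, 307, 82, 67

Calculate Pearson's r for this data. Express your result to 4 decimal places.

0.6535

n = 7, Σx = 125, Σy = 1176, Σx² = 2319, Σy² = 242924, Σxy = 22297
nΣxy − ΣxΣy = 156079 − 147000 = 9079
nΣx² − (Σx)² = 16233 − 15625 = 608; nΣy² − (Σy)² = 1700468 − 1382976 = 317492
r = 9079 / √(608 × 317492) = 9079 / 13893.7085 ≈ 0.6535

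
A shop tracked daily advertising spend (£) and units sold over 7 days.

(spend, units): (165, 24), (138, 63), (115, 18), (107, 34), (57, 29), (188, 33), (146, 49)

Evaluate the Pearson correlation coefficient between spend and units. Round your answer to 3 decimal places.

0.166

n = 7, Σx = 916, Σy = 250, Σx² = 130852, Σy² = 10356, Σxy = 33373
nΣxy − ΣxΣy = 233611 − 229000 = 4611
nΣx² − (Σx)² = 915964 − 839056 = 76908; nΣy² − (Σy)² = 72492 − 62500 = 9992
r = 4611 / √(76908 × 9992) = 4611 / 27721.1965 ≈ 0.166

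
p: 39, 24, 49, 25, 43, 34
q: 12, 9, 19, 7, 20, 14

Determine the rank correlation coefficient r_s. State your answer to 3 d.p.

0.829

Rank p: 4, 1, 6, 2, 5, 3
Rank q: 3, 2, 5, 1, 6, 4
d = rank(p) − rank(q): 1, -1, 1, 1, -1, -1; Σd² = 6
ρ = 1 − 6Σd² / [n(n²−1)] = 1 − 6×6 / (6×35) = 1 − 36/210 ≈ 0.829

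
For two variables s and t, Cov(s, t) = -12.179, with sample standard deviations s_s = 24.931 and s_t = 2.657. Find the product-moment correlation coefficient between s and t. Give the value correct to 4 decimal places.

r = Cov(s,t) / (s_s · s_t) = -12.179 / (24.931 × 2.657)
  = -12.179 / 66.2417 ≈ -0.1839

-0.1839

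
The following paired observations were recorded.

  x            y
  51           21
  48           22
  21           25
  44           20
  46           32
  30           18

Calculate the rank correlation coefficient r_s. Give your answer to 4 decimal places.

Rank x: 6, 5, 1, 3, 4, 2
Rank y: 3, 4, 5, 2, 6, 1
d = rank(x) − rank(y): 3, 1, -4, 1, -2, 1; Σd² = 32
ρ = 1 − 6Σd² / [n(n²−1)] = 1 − 6×32 / (6×35) = 1 − 192/210 ≈ 0.0857

0.0857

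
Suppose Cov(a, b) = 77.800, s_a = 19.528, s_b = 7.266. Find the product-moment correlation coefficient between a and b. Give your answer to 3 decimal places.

r = Cov(a,b) / (s_a · s_b) = 77.800 / (19.528 × 7.266)
  = 77.800 / 141.8904 ≈ 0.548

0.548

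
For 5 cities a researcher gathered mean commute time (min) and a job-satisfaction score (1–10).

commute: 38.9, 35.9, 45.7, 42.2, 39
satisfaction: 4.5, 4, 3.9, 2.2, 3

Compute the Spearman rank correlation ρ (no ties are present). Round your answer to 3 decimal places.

-0.600

Rank commute: 2, 1, 5, 4, 3
Rank satisfaction: 5, 4, 3, 1, 2
d = rank(commute) − rank(satisfaction): -3, -3, 2, 3, 1; Σd² = 32
ρ = 1 − 6Σd² / [n(n²−1)] = 1 − 6×32 / (5×24) = 1 − 192/120 ≈ -0.600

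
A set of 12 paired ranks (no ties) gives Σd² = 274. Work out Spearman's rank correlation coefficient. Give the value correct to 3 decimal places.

0.042

ρ = 1 − 6Σd² / [n(n²−1)] = 1 − 6×274 / (12×143)
  = 1 − 1644/1716 = 1 − 0.9580 ≈ 0.042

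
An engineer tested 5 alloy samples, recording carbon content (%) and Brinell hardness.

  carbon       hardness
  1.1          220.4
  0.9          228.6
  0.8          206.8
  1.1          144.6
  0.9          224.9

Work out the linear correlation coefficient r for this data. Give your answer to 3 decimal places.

-0.493

n = 5, Σx = 4.8, Σy = 1025.3, Σx² = 4.68, Σy² = 215089.53, Σxy = 975.09
nΣxy − ΣxΣy = 4875.45 − 4921.44 = -45.99
nΣx² − (Σx)² = 23.4 − 23.04 = 0.36; nΣy² − (Σy)² = 1075447.65 − 1051240.09 = 24207.56
r = -45.99 / √(0.36 × 24207.56) = -45.99 / 93.3527 ≈ -0.493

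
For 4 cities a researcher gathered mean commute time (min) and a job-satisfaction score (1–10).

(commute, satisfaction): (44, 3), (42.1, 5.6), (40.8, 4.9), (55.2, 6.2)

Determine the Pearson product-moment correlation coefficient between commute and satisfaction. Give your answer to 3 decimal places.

n = 4, Σx = 182.1, Σy = 19.7, Σx² = 8420.09, Σy² = 102.81, Σxy = 909.92
nΣxy − ΣxΣy = 3639.68 − 3587.37 = 52.31
nΣx² − (Σx)² = 33680.36 − 33160.41 = 519.95; nΣy² − (Σy)² = 411.24 − 388.09 = 23.15
r = 52.31 / √(519.95 × 23.15) = 52.31 / 109.7125 ≈ 0.477

0.477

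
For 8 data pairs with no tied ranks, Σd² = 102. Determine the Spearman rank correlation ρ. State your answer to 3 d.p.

-0.214

ρ = 1 − 6Σd² / [n(n²−1)] = 1 − 6×102 / (8×63)
  = 1 − 612/504 = 1 − 1.2143 ≈ -0.214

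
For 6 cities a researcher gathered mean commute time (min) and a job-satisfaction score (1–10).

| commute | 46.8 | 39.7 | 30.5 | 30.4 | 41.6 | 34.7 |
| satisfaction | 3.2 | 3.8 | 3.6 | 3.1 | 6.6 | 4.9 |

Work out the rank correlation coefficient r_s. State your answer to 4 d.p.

Rank commute: 6, 4, 2, 1, 5, 3
Rank satisfaction: 2, 4, 3, 1, 6, 5
d = rank(commute) − rank(satisfaction): 4, 0, -1, 0, -1, -2; Σd² = 22
ρ = 1 − 6Σd² / [n(n²−1)] = 1 − 6×22 / (6×35) = 1 − 132/210 ≈ 0.3714

0.3714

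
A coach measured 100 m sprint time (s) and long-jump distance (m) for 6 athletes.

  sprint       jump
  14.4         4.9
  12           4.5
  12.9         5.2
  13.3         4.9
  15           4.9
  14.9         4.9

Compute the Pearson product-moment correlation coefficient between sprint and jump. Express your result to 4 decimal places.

n = 6, Σx = 82.5, Σy = 29.3, Σx² = 1141.67, Σy² = 143.33, Σxy = 403.32
nΣxy − ΣxΣy = 2419.92 − 2417.25 = 2.67
nΣx² − (Σx)² = 6850.02 − 6806.25 = 43.77; nΣy² − (Σy)² = 859.98 − 858.49 = 1.49
r = 2.67 / √(43.77 × 1.49) = 2.67 / 8.0757 ≈ 0.3306

0.3306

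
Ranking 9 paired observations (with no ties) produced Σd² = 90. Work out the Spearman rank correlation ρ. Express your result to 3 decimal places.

ρ = 1 − 6Σd² / [n(n²−1)] = 1 − 6×90 / (9×80)
  = 1 − 540/720 = 1 − 0.7500 ≈ 0.250

0.250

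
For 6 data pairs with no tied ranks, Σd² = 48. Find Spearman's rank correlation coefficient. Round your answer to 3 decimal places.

ρ = 1 − 6Σd² / [n(n²−1)] = 1 − 6×48 / (6×35)
  = 1 − 288/210 = 1 − 1.3714 ≈ -0.371

-0.371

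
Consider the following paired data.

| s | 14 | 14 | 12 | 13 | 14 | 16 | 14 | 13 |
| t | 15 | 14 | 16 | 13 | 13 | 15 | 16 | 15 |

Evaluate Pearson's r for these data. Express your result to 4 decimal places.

n = 8, Σs = 110, Σt = 117, Σs² = 1522, Σt² = 1721, Σst = 1608
nΣst − ΣsΣt = 12864 − 12870 = -6
nΣs² − (Σs)² = 12176 − 12100 = 76; nΣt² − (Σt)² = 13768 − 13689 = 79
r = -6 / √(76 × 79) = -6 / 77.4855 ≈ -0.0774

-0.0774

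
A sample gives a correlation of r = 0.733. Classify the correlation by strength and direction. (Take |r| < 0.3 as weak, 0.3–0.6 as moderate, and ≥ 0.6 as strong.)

r = 0.733 > 0 so the relationship is positive.
|r| = 0.733, which falls in the strong range.

strong positive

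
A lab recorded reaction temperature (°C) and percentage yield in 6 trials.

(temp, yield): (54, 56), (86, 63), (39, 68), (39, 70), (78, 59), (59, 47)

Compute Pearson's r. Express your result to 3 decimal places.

-0.337

n = 6, Σx = 355, Σy = 363, Σx² = 22919, Σy² = 22319, Σxy = 21199
nΣxy − ΣxΣy = 127194 − 128865 = -1671
nΣx² − (Σx)² = 137514 − 126025 = 11489; nΣy² − (Σy)² = 133914 − 131769 = 2145
r = -1671 / √(11489 × 2145) = -1671 / 4964.2628 ≈ -0.337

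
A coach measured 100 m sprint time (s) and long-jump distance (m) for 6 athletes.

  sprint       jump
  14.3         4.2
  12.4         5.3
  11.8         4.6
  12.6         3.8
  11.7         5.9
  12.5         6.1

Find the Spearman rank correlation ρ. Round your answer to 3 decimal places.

-0.543

Rank sprint: 6, 3, 2, 5, 1, 4
Rank jump: 2, 4, 3, 1, 5, 6
d = rank(sprint) − rank(jump): 4, -1, -1, 4, -4, -2; Σd² = 54
ρ = 1 − 6Σd² / [n(n²−1)] = 1 − 6×54 / (6×35) = 1 − 324/210 ≈ -0.543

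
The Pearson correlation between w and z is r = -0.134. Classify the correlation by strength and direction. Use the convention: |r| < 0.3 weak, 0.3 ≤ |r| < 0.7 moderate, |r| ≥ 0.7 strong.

r = -0.134 < 0 so the relationship is negative.
|r| = 0.134, which falls in the weak range.

weak negative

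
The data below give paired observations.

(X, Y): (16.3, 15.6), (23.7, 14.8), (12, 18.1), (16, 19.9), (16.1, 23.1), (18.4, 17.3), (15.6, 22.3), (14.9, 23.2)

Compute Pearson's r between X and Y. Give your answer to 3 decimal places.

-0.517

n = 8, ΣX = 133, ΣY = 154.3, ΣX² = 2290.52, ΣY² = 3054.45, ΣXY = 2524.43
nΣXY − ΣXΣY = 20195.44 − 20521.9 = -326.46
nΣX² − (ΣX)² = 18324.16 − 17689 = 635.16; nΣY² − (ΣY)² = 24435.6 − 23808.49 = 627.11
r = -326.46 / √(635.16 × 627.11) = -326.46 / 631.1222 ≈ -0.517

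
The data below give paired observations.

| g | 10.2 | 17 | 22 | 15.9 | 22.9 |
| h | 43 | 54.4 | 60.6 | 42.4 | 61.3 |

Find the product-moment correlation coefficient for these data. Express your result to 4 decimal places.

n = 5, Σg = 88, Σh = 261.7, Σg² = 1654.26, Σh² = 14036.17, Σgh = 4774.53
nΣgh − ΣgΣh = 23872.65 − 23029.6 = 843.05
nΣg² − (Σg)² = 8271.3 − 7744 = 527.3; nΣh² − (Σh)² = 70180.85 − 68486.89 = 1693.96
r = 843.05 / √(527.3 × 1693.96) = 843.05 / 945.1059 ≈ 0.8920

0.8920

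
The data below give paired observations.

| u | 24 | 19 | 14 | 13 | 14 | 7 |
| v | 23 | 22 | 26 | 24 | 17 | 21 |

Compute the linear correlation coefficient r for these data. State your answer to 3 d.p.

0.156

n = 6, Σu = 91, Σv = 133, Σu² = 1547, Σv² = 2995, Σuv = 2031
nΣuv − ΣuΣv = 12186 − 12103 = 83
nΣu² − (Σu)² = 9282 − 8281 = 1001; nΣv² − (Σv)² = 17970 − 17689 = 281
r = 83 / √(1001 × 281) = 83 / 530.3593 ≈ 0.156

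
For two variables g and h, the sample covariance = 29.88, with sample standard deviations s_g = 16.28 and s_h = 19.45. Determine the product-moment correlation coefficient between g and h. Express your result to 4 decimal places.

0.0944

r = Cov(g,h) / (s_g · s_h) = 29.88 / (16.28 × 19.45)
  = 29.88 / 316.6460 ≈ 0.0944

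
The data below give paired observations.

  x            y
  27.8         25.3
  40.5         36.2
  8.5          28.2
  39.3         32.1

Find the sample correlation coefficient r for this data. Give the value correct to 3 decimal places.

0.642

n = 4, Σx = 116.1, Σy = 121.8, Σx² = 4029.83, Σy² = 3776.18, Σxy = 3670.67
nΣxy − ΣxΣy = 14682.68 − 14140.98 = 541.7
nΣx² − (Σx)² = 16119.32 − 13479.21 = 2640.11; nΣy² − (Σy)² = 15104.72 − 14835.24 = 269.48
r = 541.7 / √(2640.11 × 269.48) = 541.7 / 843.4790 ≈ 0.642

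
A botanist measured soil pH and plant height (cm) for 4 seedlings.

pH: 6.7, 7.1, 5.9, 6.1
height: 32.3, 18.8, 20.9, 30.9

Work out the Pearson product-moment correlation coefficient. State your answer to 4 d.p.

n = 4, Σx = 25.8, Σy = 102.9, Σx² = 167.32, Σy² = 2788.35, Σxy = 661.69
nΣxy − ΣxΣy = 2646.76 − 2654.82 = -8.06
nΣx² − (Σx)² = 669.28 − 665.64 = 3.64; nΣy² − (Σy)² = 11153.4 − 10588.41 = 564.99
r = -8.06 / √(3.64 × 564.99) = -8.06 / 45.3494 ≈ -0.1777

-0.1777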